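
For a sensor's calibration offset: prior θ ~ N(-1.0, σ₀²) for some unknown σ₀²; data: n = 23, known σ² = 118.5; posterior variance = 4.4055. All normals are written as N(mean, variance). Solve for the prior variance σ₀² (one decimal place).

σ₀² = 30.4

Posterior precision equals prior precision plus data precision: 1/σ_n² = 1/σ₀² + n/σ².
So 1/σ₀² = 1/4.4055 − 23/118.5 = 0.226989 − 0.194093 = 0.032896.
Hence σ₀² = 1/0.032896 ≈ 30.4.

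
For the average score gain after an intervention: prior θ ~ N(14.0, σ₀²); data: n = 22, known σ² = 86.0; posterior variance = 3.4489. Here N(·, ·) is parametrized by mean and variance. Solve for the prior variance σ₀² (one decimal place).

σ₀² = 29.3

For the Normal–Normal model with known σ², precisions add: τ_n = τ₀ + n/σ².
So 1/σ₀² = 1/3.4489 − 22/86.0 = 0.289948 − 0.255814 = 0.034134.
Hence σ₀² = 1/0.034134 ≈ 29.3.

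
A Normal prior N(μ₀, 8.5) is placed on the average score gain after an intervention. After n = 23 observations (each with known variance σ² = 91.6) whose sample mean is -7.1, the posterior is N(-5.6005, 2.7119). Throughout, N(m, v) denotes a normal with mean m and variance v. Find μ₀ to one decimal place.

μ₀ = -2.4

With known observation variance, the Normal–Normal posterior has precision τ_n = τ₀ + n/σ² and mean μ_n = (τ₀μ₀ + (n/σ²)x̄)/τ_n.
Here τ₀ = 1/8.5 = 0.117647 and τ_data = 23/91.6 = 0.251092, so τ_n = 0.368739.
Rearranging for μ₀: μ₀ = (μ_n·τ_n − τ_data·x̄)/τ₀ = (-5.6005·0.368739 − 0.251092·-7.1) / 0.117647 = -0.282370/0.117647 ≈ -2.4.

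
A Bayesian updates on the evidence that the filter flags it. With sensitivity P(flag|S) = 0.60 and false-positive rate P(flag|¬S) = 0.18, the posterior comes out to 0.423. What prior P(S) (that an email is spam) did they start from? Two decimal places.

P(S) = 0.18

In odds form, posterior odds = prior odds × likelihood ratio, so prior odds = posterior odds ÷ LR.
Posterior odds = 0.423/(1−0.423) = 0.7331. LR = 0.60/0.18 = 3.3333.
Prior odds = 0.7331/3.3333 = 0.2199, so P(S) = 0.2199/(1+0.2199) ≈ 0.18.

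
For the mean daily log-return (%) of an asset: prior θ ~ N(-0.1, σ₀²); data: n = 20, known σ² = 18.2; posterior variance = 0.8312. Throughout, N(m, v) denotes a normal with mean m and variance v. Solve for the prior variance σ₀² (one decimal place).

For the Normal–Normal model with known σ², precisions add: τ_n = τ₀ + n/σ².
So 1/σ₀² = 1/0.8312 − 20/18.2 = 1.203080 − 1.098901 = 0.104179.
Hence σ₀² = 1/0.104179 ≈ 9.6.

σ₀² = 9.6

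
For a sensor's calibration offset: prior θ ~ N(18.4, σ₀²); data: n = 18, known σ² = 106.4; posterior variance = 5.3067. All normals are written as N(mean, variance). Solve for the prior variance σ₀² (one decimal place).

For the Normal–Normal model with known σ², precisions add: τ_n = τ₀ + n/σ².
So 1/σ₀² = 1/5.3067 − 18/106.4 = 0.188441 − 0.169173 = 0.019268.
Hence σ₀² = 1/0.019268 ≈ 51.9.

σ₀² = 51.9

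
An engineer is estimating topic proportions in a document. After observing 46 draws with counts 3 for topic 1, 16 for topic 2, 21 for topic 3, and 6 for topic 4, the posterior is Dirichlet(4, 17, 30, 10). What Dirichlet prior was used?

For a Dirichlet(α) prior with multinomial counts c, the posterior is Dirichlet(α + c) componentwise.
Subtract each count from the matching posterior parameter: 4−3=1, 17−16=1, 30−21=9, 10−6=4.

Dirichlet(1, 1, 9, 4)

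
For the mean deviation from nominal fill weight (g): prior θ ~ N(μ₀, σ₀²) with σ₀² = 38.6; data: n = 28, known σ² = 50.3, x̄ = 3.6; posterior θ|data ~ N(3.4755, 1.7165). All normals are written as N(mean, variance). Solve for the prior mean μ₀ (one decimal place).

The posterior mean is a precision-weighted average: μ_n = (τ₀μ₀ + τ_data·x̄)/(τ₀+τ_data), with τ₀=1/σ₀² and τ_data=n/σ².
Here τ₀ = 1/38.6 = 0.025907 and τ_data = 28/50.3 = 0.556660, so τ_n = 0.582567.
Rearranging for μ₀: μ₀ = (μ_n·τ_n − τ_data·x̄)/τ₀ = (3.4755·0.582567 − 0.556660·3.6) / 0.025907 = 0.020736/0.025907 ≈ 0.8.

μ₀ = 0.8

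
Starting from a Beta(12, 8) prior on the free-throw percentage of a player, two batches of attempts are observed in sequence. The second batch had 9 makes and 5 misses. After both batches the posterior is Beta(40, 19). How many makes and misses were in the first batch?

19 makes and 6 misses

Sequential conjugate updates are equivalent to a single update on the pooled data, so total successes = posterior α − prior α and total failures = posterior β − prior β.
Total across both batches: 40−12=28 makes, 19−8=11 misses.
Subtract the second batch: 28−9=19 makes and 11−5=6 misses.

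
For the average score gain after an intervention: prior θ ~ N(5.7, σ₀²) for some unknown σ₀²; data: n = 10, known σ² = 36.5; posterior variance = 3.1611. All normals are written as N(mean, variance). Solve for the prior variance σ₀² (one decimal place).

For the Normal–Normal model with known σ², precisions add: τ_n = τ₀ + n/σ².
So 1/σ₀² = 1/3.1611 − 10/36.5 = 0.316346 − 0.273973 = 0.042373.
Hence σ₀² = 1/0.042373 ≈ 23.6.

σ₀² = 23.6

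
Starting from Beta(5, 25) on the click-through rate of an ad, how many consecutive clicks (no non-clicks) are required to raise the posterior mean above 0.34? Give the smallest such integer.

After k clicks and 0 non-clicks the posterior is Beta(5+k, 25), with mean (5+k)/(5+25+k).
Set (5+k)/(30+k) > 0.34 and solve: k > (0.34·30 − 5)/(1 − 0.34) = 7.879.
The smallest integer exceeding 7.879 is 8, and checking k=8: (13)/(38) = 0.3421 > 0.34.

k = 8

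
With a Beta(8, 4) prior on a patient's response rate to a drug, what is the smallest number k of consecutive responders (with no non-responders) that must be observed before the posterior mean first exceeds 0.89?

k = 25

After k responders and 0 non-responders the posterior is Beta(8+k, 4), with mean (8+k)/(8+4+k).
Set (8+k)/(12+k) > 0.89 and solve: k > (0.89·12 − 8)/(1 − 0.89) = 24.364.
The smallest integer exceeding 24.364 is 25, and checking k=25: (33)/(37) = 0.8919 > 0.89.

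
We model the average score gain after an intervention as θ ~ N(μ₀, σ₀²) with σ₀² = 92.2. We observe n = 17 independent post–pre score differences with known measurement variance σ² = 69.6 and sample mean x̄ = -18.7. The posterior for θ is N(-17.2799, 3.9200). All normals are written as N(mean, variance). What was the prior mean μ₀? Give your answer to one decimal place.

With known observation variance, the Normal–Normal posterior has precision τ_n = τ₀ + n/σ² and mean μ_n = (τ₀μ₀ + (n/σ²)x̄)/τ_n.
Here τ₀ = 1/92.2 = 0.010846 and τ_data = 17/69.6 = 0.244253, so τ_n = 0.255099.
Rearranging for μ₀: μ₀ = (μ_n·τ_n − τ_data·x̄)/τ₀ = (-17.2799·0.255099 − 0.244253·-18.7) / 0.010846 = 0.159446/0.010846 ≈ 14.7.

μ₀ = 14.7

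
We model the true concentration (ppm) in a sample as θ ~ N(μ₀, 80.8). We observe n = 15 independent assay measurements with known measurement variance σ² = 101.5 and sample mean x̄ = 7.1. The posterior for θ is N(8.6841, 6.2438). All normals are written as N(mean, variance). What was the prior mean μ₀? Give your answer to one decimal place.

μ₀ = 27.6

With known observation variance, the Normal–Normal posterior has precision τ_n = τ₀ + n/σ² and mean μ_n = (τ₀μ₀ + (n/σ²)x̄)/τ_n.
Here τ₀ = 1/80.8 = 0.012376 and τ_data = 15/101.5 = 0.147783, so τ_n = 0.160159.
Rearranging for μ₀: μ₀ = (μ_n·τ_n − τ_data·x̄)/τ₀ = (8.6841·0.160159 − 0.147783·7.1) / 0.012376 = 0.341577/0.012376 ≈ 27.6.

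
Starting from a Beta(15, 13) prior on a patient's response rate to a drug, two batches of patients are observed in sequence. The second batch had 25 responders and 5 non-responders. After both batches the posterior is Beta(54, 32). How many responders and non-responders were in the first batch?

14 responders and 14 non-responders

Because Beta–binomial updating is additive in the counts, the combined data contributed (α_post−α_prior, β_post−β_prior) successes and failures.
Total across both batches: 54−15=39 responders, 32−13=19 non-responders.
Subtract the second batch: 39−25=14 responders and 19−5=14 non-responders.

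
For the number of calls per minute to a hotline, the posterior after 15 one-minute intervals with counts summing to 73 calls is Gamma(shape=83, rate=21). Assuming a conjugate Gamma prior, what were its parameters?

Gamma(shape=10, rate=6)

A Gamma(α, β) prior (rate parametrization) on a Poisson rate with n observations summing to S gives posterior Gamma(α+S, β+n).
So α = 83 − 73 = 10 and β = 21 − 15 = 6.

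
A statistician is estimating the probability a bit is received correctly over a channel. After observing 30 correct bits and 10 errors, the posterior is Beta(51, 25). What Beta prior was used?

Under Beta–binomial conjugacy the posterior parameters are (a+s, b+f).
So a = 51 − 30 = 21 and b = 25 − 10 = 15.

Beta(21, 15)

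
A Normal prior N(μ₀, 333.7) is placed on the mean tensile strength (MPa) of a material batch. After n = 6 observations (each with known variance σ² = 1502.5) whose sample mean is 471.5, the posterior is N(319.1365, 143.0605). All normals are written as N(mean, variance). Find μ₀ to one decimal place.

With known observation variance, the Normal–Normal posterior has precision τ_n = τ₀ + n/σ² and mean μ_n = (τ₀μ₀ + (n/σ²)x̄)/τ_n.
Here τ₀ = 1/333.7 = 0.002997 and τ_data = 6/1502.5 = 0.003993, so τ_n = 0.006990.
Rearranging for μ₀: μ₀ = (μ_n·τ_n − τ_data·x̄)/τ₀ = (319.1365·0.006990 − 0.003993·471.5) / 0.002997 = 0.348065/0.002997 ≈ 116.1.

μ₀ = 116.1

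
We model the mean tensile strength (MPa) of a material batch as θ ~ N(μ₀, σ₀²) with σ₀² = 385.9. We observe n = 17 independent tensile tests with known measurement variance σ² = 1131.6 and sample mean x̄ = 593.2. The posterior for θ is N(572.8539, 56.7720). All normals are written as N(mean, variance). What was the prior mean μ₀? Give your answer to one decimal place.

With known observation variance, the Normal–Normal posterior has precision τ_n = τ₀ + n/σ² and mean μ_n = (τ₀μ₀ + (n/σ²)x̄)/τ_n.
Here τ₀ = 1/385.9 = 0.002591 and τ_data = 17/1131.6 = 0.015023, so τ_n = 0.017614.
Rearranging for μ₀: μ₀ = (μ_n·τ_n − τ_data·x̄)/τ₀ = (572.8539·0.017614 − 0.015023·593.2) / 0.002591 = 1.178605/0.002591 ≈ 454.9.

μ₀ = 454.9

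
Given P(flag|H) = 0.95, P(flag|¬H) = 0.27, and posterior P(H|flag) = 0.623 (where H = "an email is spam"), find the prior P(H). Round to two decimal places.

P(H) = 0.32

In odds form, posterior odds = prior odds × likelihood ratio, so prior odds = posterior odds ÷ LR.
Posterior odds = 0.623/(1−0.623) = 1.6525. LR = 0.95/0.27 = 3.5185.
Prior odds = 1.6525/3.5185 = 0.4697, so P(H) = 0.4697/(1+0.4697) ≈ 0.32.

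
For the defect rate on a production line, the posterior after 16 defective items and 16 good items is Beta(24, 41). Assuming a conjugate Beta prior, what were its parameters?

A Beta(a, b) prior with s successes and f failures in binomial data gives a Beta(a+s, b+f) posterior.
So a = 24 − 16 = 8 and b = 41 − 16 = 25.

Beta(8, 25)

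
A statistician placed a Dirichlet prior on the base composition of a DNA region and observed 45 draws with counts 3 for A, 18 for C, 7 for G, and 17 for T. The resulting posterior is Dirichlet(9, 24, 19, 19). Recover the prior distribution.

For a Dirichlet(α) prior with multinomial counts c, the posterior is Dirichlet(α + c) componentwise.
Subtract each count from the matching posterior parameter: 9−3=6, 24−18=6, 19−7=12, 19−17=2.

Dirichlet(6, 6, 12, 2)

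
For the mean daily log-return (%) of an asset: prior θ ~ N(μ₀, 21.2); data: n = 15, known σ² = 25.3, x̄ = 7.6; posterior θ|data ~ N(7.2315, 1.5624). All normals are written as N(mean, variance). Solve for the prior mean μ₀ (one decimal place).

With known observation variance, the Normal–Normal posterior has precision τ_n = τ₀ + n/σ² and mean μ_n = (τ₀μ₀ + (n/σ²)x̄)/τ_n.
Here τ₀ = 1/21.2 = 0.047170 and τ_data = 15/25.3 = 0.592885, so τ_n = 0.640055.
Rearranging for μ₀: μ₀ = (μ_n·τ_n − τ_data·x̄)/τ₀ = (7.2315·0.640055 − 0.592885·7.6) / 0.047170 = 0.122632/0.047170 ≈ 2.6.

μ₀ = 2.6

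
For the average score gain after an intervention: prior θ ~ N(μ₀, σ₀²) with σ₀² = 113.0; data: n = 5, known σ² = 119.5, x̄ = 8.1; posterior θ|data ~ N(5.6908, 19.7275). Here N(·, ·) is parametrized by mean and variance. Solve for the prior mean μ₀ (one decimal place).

μ₀ = -5.7

With known observation variance, the Normal–Normal posterior has precision τ_n = τ₀ + n/σ² and mean μ_n = (τ₀μ₀ + (n/σ²)x̄)/τ_n.
Here τ₀ = 1/113.0 = 0.008850 and τ_data = 5/119.5 = 0.041841, so τ_n = 0.050691.
Rearranging for μ₀: μ₀ = (μ_n·τ_n − τ_data·x̄)/τ₀ = (5.6908·0.050691 − 0.041841·8.1) / 0.008850 = -0.050440/0.008850 ≈ -5.7.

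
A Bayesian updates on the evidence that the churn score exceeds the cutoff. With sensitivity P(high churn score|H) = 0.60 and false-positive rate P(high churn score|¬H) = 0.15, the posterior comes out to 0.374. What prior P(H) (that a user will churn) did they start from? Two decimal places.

P(H) = 0.13

In odds form, posterior odds = prior odds × likelihood ratio, so prior odds = posterior odds ÷ LR.
Posterior odds = 0.374/(1−0.374) = 0.5974. LR = 0.60/0.15 = 4.0000.
Prior odds = 0.5974/4.0000 = 0.1494, so P(H) = 0.1494/(1+0.1494) ≈ 0.13.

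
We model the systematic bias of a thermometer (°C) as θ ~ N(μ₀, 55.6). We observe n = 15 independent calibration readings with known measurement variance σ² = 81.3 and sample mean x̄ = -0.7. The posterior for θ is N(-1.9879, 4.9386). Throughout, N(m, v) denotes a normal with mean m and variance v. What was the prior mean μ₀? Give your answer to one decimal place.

μ₀ = -15.2

The posterior mean is a precision-weighted average: μ_n = (τ₀μ₀ + τ_data·x̄)/(τ₀+τ_data), with τ₀=1/σ₀² and τ_data=n/σ².
Here τ₀ = 1/55.6 = 0.017986 and τ_data = 15/81.3 = 0.184502, so τ_n = 0.202488.
Rearranging for μ₀: μ₀ = (μ_n·τ_n − τ_data·x̄)/τ₀ = (-1.9879·0.202488 − 0.184502·-0.7) / 0.017986 = -0.273374/0.017986 ≈ -15.2.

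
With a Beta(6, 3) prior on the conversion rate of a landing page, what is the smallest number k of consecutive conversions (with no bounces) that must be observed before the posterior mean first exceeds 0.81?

k = 7

After k conversions and 0 bounces the posterior is Beta(6+k, 3), with mean (6+k)/(6+3+k).
Set (6+k)/(9+k) > 0.81 and solve: k > (0.81·9 − 6)/(1 − 0.81) = 6.789.
The smallest integer exceeding 6.789 is 7.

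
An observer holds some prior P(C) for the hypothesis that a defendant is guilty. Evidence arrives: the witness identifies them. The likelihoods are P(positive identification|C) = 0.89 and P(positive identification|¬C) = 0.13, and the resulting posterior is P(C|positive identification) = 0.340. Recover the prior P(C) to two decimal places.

Bayes' rule in odds form gives O(C|E) = O(C)·[P(E|C)/P(E|¬C)], hence O(C) = O(C|E)/LR.
Posterior odds = 0.340/(1−0.340) = 0.5152. LR = 0.89/0.13 = 6.8462.
Prior odds = 0.5152/6.8462 = 0.0753, so P(C) = 0.0753/(1+0.0753) ≈ 0.07.

P(C) = 0.07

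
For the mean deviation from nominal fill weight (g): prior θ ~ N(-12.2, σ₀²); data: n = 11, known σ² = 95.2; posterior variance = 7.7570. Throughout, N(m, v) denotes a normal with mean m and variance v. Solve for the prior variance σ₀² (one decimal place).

σ₀² = 74.8

Posterior precision equals prior precision plus data precision: 1/σ_n² = 1/σ₀² + n/σ².
So 1/σ₀² = 1/7.7570 − 11/95.2 = 0.128916 − 0.115546 = 0.013370.
Hence σ₀² = 1/0.013370 ≈ 74.8.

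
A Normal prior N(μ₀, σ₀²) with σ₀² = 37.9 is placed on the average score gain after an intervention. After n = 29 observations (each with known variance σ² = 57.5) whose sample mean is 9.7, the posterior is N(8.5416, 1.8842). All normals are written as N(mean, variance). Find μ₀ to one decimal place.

μ₀ = -13.6

With known observation variance, the Normal–Normal posterior has precision τ_n = τ₀ + n/σ² and mean μ_n = (τ₀μ₀ + (n/σ²)x̄)/τ_n.
Here τ₀ = 1/37.9 = 0.026385 and τ_data = 29/57.5 = 0.504348, so τ_n = 0.530733.
Rearranging for μ₀: μ₀ = (μ_n·τ_n − τ_data·x̄)/τ₀ = (8.5416·0.530733 − 0.504348·9.7) / 0.026385 = -0.358867/0.026385 ≈ -13.6.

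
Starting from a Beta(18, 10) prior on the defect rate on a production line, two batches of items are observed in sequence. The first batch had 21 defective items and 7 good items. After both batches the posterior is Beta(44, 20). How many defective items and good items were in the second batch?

5 defective items and 3 good items

Sequential conjugate updates are equivalent to a single update on the pooled data, so total successes = posterior α − prior α and total failures = posterior β − prior β.
Total across both batches: 44−18=26 defective items, 20−10=10 good items.
Subtract the first batch: 26−21=5 defective items and 10−7=3 good items.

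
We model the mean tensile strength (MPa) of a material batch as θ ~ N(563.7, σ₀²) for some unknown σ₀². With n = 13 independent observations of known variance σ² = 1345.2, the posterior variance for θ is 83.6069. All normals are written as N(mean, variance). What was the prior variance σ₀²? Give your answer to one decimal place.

σ₀² = 435.4

For the Normal–Normal model with known σ², precisions add: τ_n = τ₀ + n/σ².
So 1/σ₀² = 1/83.6069 − 13/1345.2 = 0.011961 − 0.009664 = 0.002297.
Hence σ₀² = 1/0.002297 ≈ 435.4.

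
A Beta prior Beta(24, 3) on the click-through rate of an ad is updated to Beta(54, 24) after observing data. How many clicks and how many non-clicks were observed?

Beta is conjugate to the binomial likelihood: posterior = Beta(α+s, β+f).
Match parameters: s=54−24=30, f=24−3=21.

30 clicks and 21 non-clicks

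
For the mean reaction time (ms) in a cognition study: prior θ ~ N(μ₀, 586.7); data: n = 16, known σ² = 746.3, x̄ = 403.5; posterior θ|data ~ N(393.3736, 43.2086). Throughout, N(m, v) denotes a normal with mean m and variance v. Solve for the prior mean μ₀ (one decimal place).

μ₀ = 266.0

The posterior mean is a precision-weighted average: μ_n = (τ₀μ₀ + τ_data·x̄)/(τ₀+τ_data), with τ₀=1/σ₀² and τ_data=n/σ².
Here τ₀ = 1/586.7 = 0.001704 and τ_data = 16/746.3 = 0.021439, so τ_n = 0.023143.
Rearranging for μ₀: μ₀ = (μ_n·τ_n − τ_data·x̄)/τ₀ = (393.3736·0.023143 − 0.021439·403.5) / 0.001704 = 0.453209/0.001704 ≈ 266.0.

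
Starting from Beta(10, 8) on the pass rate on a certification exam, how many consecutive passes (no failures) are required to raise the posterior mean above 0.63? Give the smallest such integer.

After k passes and 0 failures the posterior is Beta(10+k, 8), with mean (10+k)/(10+8+k).
Set (10+k)/(18+k) > 0.63 and solve: k > (0.63·18 − 10)/(1 − 0.63) = 3.622.
The smallest integer exceeding 3.622 is 4, and checking k=4: (14)/(22) = 0.6364 > 0.63.

k = 4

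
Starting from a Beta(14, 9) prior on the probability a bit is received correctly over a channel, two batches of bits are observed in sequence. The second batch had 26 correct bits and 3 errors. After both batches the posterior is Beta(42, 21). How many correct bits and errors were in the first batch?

Because Beta–binomial updating is additive in the counts, the combined data contributed (α_post−α_prior, β_post−β_prior) successes and failures.
Total across both batches: 42−14=28 correct bits, 21−9=12 errors.
Subtract the second batch: 28−26=2 correct bits and 12−3=9 errors.

2 correct bits and 9 errors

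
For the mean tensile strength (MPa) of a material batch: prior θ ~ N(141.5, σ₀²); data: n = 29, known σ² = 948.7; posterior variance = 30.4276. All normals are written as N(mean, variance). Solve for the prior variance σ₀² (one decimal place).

σ₀² = 435.4

For the Normal–Normal model with known σ², precisions add: τ_n = τ₀ + n/σ².
So 1/σ₀² = 1/30.4276 − 29/948.7 = 0.032865 − 0.030568 = 0.002297.
Hence σ₀² = 1/0.002297 ≈ 435.4.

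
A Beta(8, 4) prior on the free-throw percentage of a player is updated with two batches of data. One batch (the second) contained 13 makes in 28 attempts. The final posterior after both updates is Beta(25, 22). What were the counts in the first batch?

4 makes and 3 misses

Because Beta–binomial updating is additive in the counts, the combined data contributed (α_post−α_prior, β_post−β_prior) successes and failures.
Total across both batches: 25−8=17 makes, 22−4=18 misses.
Subtract the second batch: 17−13=4 makes and 18−15=3 misses.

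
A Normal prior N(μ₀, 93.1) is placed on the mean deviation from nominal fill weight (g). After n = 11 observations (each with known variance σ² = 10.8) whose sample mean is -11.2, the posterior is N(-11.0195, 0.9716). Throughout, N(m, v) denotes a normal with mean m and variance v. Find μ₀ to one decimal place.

With known observation variance, the Normal–Normal posterior has precision τ_n = τ₀ + n/σ² and mean μ_n = (τ₀μ₀ + (n/σ²)x̄)/τ_n.
Here τ₀ = 1/93.1 = 0.010741 and τ_data = 11/10.8 = 1.018519, so τ_n = 1.029260.
Rearranging for μ₀: μ₀ = (μ_n·τ_n − τ_data·x̄)/τ₀ = (-11.0195·1.029260 − 1.018519·-11.2) / 0.010741 = 0.065482/0.010741 ≈ 6.1.

μ₀ = 6.1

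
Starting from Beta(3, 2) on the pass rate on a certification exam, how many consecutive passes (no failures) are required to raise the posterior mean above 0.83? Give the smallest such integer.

k = 7

After k passes and 0 failures the posterior is Beta(3+k, 2), with mean (3+k)/(3+2+k).
Set (3+k)/(5+k) > 0.83 and solve: k > (0.83·5 − 3)/(1 − 0.83) = 6.765.
The smallest integer exceeding 6.765 is 7, and checking k=7: (10)/(12) = 0.8333 > 0.83.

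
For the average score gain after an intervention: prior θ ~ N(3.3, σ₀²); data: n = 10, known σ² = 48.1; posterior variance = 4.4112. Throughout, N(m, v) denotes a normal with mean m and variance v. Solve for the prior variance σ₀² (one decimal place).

Posterior precision equals prior precision plus data precision: 1/σ_n² = 1/σ₀² + n/σ².
So 1/σ₀² = 1/4.4112 − 10/48.1 = 0.226696 − 0.207900 = 0.018796.
Hence σ₀² = 1/0.018796 ≈ 53.2.

σ₀² = 53.2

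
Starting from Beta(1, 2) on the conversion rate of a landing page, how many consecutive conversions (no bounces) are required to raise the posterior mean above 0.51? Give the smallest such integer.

After k conversions and 0 bounces the posterior is Beta(1+k, 2), with mean (1+k)/(1+2+k).
Set (1+k)/(3+k) > 0.51 and solve: k > (0.51·3 − 1)/(1 − 0.51) = 1.082.
The smallest integer exceeding 1.082 is 2.

k = 2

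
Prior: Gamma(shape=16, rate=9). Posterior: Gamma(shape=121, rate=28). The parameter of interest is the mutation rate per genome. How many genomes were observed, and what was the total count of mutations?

Gamma–Poisson conjugacy: posterior shape = α + Σxᵢ, posterior rate = β + n.
Matching: Σxᵢ = 121 − 16 = 105 and n = 28 − 9 = 19.

n = 19 genomes with total 105 mutations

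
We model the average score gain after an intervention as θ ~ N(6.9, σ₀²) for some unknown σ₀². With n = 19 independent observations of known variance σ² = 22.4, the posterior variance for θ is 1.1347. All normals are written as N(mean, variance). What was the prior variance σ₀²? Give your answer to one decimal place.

Posterior precision equals prior precision plus data precision: 1/σ_n² = 1/σ₀² + n/σ².
So 1/σ₀² = 1/1.1347 − 19/22.4 = 0.881290 − 0.848214 = 0.033076.
Hence σ₀² = 1/0.033076 ≈ 30.2.

σ₀² = 30.2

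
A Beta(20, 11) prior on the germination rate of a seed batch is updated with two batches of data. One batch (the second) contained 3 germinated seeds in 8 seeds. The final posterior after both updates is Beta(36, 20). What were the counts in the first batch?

13 germinated seeds and 4 non-germinating seeds

Because Beta–binomial updating is additive in the counts, the combined data contributed (α_post−α_prior, β_post−β_prior) successes and failures.
Total across both batches: 36−20=16 germinated seeds, 20−11=9 non-germinating seeds.
Subtract the second batch: 16−3=13 germinated seeds and 9−5=4 non-germinating seeds.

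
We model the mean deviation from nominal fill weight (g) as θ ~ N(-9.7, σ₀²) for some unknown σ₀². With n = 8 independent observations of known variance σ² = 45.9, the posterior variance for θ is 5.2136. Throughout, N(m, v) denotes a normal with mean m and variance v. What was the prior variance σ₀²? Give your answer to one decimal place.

Posterior precision equals prior precision plus data precision: 1/σ_n² = 1/σ₀² + n/σ².
So 1/σ₀² = 1/5.2136 − 8/45.9 = 0.191806 − 0.174292 = 0.017514.
Hence σ₀² = 1/0.017514 ≈ 57.1.

σ₀² = 57.1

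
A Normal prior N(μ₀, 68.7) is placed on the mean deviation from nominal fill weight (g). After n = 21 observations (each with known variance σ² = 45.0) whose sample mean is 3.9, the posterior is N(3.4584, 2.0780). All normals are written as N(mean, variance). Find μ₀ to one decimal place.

With known observation variance, the Normal–Normal posterior has precision τ_n = τ₀ + n/σ² and mean μ_n = (τ₀μ₀ + (n/σ²)x̄)/τ_n.
Here τ₀ = 1/68.7 = 0.014556 and τ_data = 21/45.0 = 0.466667, so τ_n = 0.481223.
Rearranging for μ₀: μ₀ = (μ_n·τ_n − τ_data·x̄)/τ₀ = (3.4584·0.481223 − 0.466667·3.9) / 0.014556 = -0.155740/0.014556 ≈ -10.7.

μ₀ = -10.7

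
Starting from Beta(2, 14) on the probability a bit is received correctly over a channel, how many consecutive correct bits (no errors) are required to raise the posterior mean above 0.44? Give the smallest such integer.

After k correct bits and 0 errors the posterior is Beta(2+k, 14), with mean (2+k)/(2+14+k).
Set (2+k)/(16+k) > 0.44 and solve: k > (0.44·16 − 2)/(1 − 0.44) = 9.000.
The smallest integer exceeding 9.000 is 10, and checking k=10: (12)/(26) = 0.4615 > 0.44.

k = 10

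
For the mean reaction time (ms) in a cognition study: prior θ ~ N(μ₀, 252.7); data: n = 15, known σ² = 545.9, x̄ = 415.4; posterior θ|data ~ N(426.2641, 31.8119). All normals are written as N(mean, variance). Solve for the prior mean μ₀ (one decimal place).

With known observation variance, the Normal–Normal posterior has precision τ_n = τ₀ + n/σ² and mean μ_n = (τ₀μ₀ + (n/σ²)x̄)/τ_n.
Here τ₀ = 1/252.7 = 0.003957 and τ_data = 15/545.9 = 0.027478, so τ_n = 0.031435.
Rearranging for μ₀: μ₀ = (μ_n·τ_n − τ_data·x̄)/τ₀ = (426.2641·0.031435 − 0.027478·415.4) / 0.003957 = 1.985251/0.003957 ≈ 501.7.

μ₀ = 501.7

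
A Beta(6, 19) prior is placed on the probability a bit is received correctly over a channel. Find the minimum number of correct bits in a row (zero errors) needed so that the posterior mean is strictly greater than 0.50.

After k correct bits and 0 errors the posterior is Beta(6+k, 19), with mean (6+k)/(6+19+k).
Set (6+k)/(25+k) > 0.50 and solve: k > (0.50·25 − 6)/(1 − 0.50) = 13.000.
The smallest integer exceeding 13.000 is 14, and checking k=14: (20)/(39) = 0.5128 > 0.50.

k = 14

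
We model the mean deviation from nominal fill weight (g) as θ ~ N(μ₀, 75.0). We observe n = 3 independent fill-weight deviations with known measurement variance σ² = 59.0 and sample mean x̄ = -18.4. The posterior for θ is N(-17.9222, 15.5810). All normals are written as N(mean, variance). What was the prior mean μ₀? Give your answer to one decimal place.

The posterior mean is a precision-weighted average: μ_n = (τ₀μ₀ + τ_data·x̄)/(τ₀+τ_data), with τ₀=1/σ₀² and τ_data=n/σ².
Here τ₀ = 1/75.0 = 0.013333 and τ_data = 3/59.0 = 0.050847, so τ_n = 0.064180.
Rearranging for μ₀: μ₀ = (μ_n·τ_n − τ_data·x̄)/τ₀ = (-17.9222·0.064180 − 0.050847·-18.4) / 0.013333 = -0.214662/0.013333 ≈ -16.1.

μ₀ = -16.1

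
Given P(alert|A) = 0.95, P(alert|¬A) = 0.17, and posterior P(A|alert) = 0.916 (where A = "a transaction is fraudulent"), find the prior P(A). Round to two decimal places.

In odds form, posterior odds = prior odds × likelihood ratio, so prior odds = posterior odds ÷ LR.
Posterior odds = 0.916/(1−0.916) = 10.9048. LR = 0.95/0.17 = 5.5882.
Prior odds = 10.9048/5.5882 = 1.9514, so P(A) = 1.9514/(1+1.9514) ≈ 0.66.

P(A) = 0.66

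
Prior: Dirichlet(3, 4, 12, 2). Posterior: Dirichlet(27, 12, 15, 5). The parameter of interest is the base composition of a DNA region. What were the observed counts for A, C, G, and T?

For a Dirichlet(α) prior with multinomial counts c, the posterior is Dirichlet(α + c) componentwise.
Counts are posterior − prior componentwise: 27−3=24, 12−4=8, 15−12=3, 5−2=3.

counts (24, 8, 3, 3)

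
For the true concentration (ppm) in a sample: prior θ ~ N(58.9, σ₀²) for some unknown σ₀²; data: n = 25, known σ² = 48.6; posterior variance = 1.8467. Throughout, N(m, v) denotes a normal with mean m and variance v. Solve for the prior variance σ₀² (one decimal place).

σ₀² = 36.9

For the Normal–Normal model with known σ², precisions add: τ_n = τ₀ + n/σ².
So 1/σ₀² = 1/1.8467 − 25/48.6 = 0.541506 − 0.514403 = 0.027103.
Hence σ₀² = 1/0.027103 ≈ 36.9.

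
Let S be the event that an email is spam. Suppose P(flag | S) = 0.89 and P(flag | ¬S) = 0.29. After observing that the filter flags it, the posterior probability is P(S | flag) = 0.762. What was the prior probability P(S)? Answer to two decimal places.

P(S) = 0.51

Bayes' rule in odds form gives O(S|E) = O(S)·[P(E|S)/P(E|¬S)], hence O(S) = O(S|E)/LR.
Posterior odds = 0.762/(1−0.762) = 3.2017. LR = 0.89/0.29 = 3.0690.
Prior odds = 3.2017/3.0690 = 1.0432, so P(S) = 1.0432/(1+1.0432) ≈ 0.51.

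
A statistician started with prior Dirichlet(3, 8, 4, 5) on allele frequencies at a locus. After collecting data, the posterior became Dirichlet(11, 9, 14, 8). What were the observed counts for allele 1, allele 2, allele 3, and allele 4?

For a Dirichlet(α) prior with multinomial counts c, the posterior is Dirichlet(α + c) componentwise.
Counts are posterior − prior componentwise: 11−3=8, 9−8=1, 14−4=10, 8−5=3.

counts (8, 1, 10, 3)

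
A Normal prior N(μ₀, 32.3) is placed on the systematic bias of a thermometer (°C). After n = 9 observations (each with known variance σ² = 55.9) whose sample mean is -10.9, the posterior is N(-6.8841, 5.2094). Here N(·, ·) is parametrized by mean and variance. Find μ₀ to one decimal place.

μ₀ = 14.0

The posterior mean is a precision-weighted average: μ_n = (τ₀μ₀ + τ_data·x̄)/(τ₀+τ_data), with τ₀=1/σ₀² and τ_data=n/σ².
Here τ₀ = 1/32.3 = 0.030960 and τ_data = 9/55.9 = 0.161002, so τ_n = 0.191962.
Rearranging for μ₀: μ₀ = (μ_n·τ_n − τ_data·x̄)/τ₀ = (-6.8841·0.191962 − 0.161002·-10.9) / 0.030960 = 0.433436/0.030960 ≈ 14.0.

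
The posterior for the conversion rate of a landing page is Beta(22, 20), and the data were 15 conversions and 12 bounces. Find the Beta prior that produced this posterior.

A Beta(α, β) prior with s successes and f failures in binomial data gives a Beta(α+s, β+f) posterior.
Subtract the data counts: 22−15=7, 20−12=8.

Beta(7, 8)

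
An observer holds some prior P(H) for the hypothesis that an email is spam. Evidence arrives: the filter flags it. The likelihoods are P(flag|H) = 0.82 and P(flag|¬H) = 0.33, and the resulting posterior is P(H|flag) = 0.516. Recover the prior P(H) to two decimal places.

P(H) = 0.30

Bayes' rule in odds form gives O(H|E) = O(H)·[P(E|H)/P(E|¬H)], hence O(H) = O(H|E)/LR.
Posterior odds = 0.516/(1−0.516) = 1.0661. LR = 0.82/0.33 = 2.4848.
Prior odds = 1.0661/2.4848 = 0.4290, so P(H) = 0.4290/(1+0.4290) ≈ 0.30.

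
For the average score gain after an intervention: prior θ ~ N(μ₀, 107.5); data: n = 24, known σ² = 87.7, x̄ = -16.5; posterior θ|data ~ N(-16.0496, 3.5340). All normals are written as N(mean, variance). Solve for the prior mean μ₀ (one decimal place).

μ₀ = -2.8

The posterior mean is a precision-weighted average: μ_n = (τ₀μ₀ + τ_data·x̄)/(τ₀+τ_data), with τ₀=1/σ₀² and τ_data=n/σ².
Here τ₀ = 1/107.5 = 0.009302 and τ_data = 24/87.7 = 0.273660, so τ_n = 0.282962.
Rearranging for μ₀: μ₀ = (μ_n·τ_n − τ_data·x̄)/τ₀ = (-16.0496·0.282962 − 0.273660·-16.5) / 0.009302 = -0.026037/0.009302 ≈ -2.8.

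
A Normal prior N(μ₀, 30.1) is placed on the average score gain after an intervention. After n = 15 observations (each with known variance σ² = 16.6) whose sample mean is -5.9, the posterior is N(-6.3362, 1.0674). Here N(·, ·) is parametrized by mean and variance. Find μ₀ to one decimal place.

μ₀ = -18.2

With known observation variance, the Normal–Normal posterior has precision τ_n = τ₀ + n/σ² and mean μ_n = (τ₀μ₀ + (n/σ²)x̄)/τ_n.
Here τ₀ = 1/30.1 = 0.033223 and τ_data = 15/16.6 = 0.903614, so τ_n = 0.936837.
Rearranging for μ₀: μ₀ = (μ_n·τ_n − τ_data·x̄)/τ₀ = (-6.3362·0.936837 − 0.903614·-5.9) / 0.033223 = -0.604664/0.033223 ≈ -18.2.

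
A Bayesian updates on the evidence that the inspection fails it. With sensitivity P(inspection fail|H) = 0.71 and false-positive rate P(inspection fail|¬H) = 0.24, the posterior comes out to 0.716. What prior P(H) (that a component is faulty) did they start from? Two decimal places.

In odds form, posterior odds = prior odds × likelihood ratio, so prior odds = posterior odds ÷ LR.
Posterior odds = 0.716/(1−0.716) = 2.5211. LR = 0.71/0.24 = 2.9583.
Prior odds = 2.5211/2.9583 = 0.8522, so P(H) = 0.8522/(1+0.8522) ≈ 0.46.

P(H) = 0.46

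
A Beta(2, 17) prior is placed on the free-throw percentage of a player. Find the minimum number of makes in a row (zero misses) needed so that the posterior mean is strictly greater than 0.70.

After k makes and 0 misses the posterior is Beta(2+k, 17), with mean (2+k)/(2+17+k).
Set (2+k)/(19+k) > 0.70 and solve: k > (0.70·19 − 2)/(1 − 0.70) = 37.667.
The smallest integer exceeding 37.667 is 38.

k = 38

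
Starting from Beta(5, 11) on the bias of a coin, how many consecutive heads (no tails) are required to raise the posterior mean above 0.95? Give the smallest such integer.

After k heads and 0 tails the posterior is Beta(5+k, 11), with mean (5+k)/(5+11+k).
Set (5+k)/(16+k) > 0.95 and solve: k > (0.95·16 − 5)/(1 − 0.95) = 204.000.
The smallest integer exceeding 204.000 is 205.

k = 205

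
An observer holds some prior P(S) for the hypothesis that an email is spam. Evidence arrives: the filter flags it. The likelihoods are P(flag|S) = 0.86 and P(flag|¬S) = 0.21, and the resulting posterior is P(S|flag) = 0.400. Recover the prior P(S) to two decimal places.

Bayes' rule in odds form gives O(S|E) = O(S)·[P(E|S)/P(E|¬S)], hence O(S) = O(S|E)/LR.
Posterior odds = 0.400/(1−0.400) = 0.6667. LR = 0.86/0.21 = 4.0952.
Prior odds = 0.6667/4.0952 = 0.1628, so P(S) = 0.1628/(1+0.1628) ≈ 0.14.

P(S) = 0.14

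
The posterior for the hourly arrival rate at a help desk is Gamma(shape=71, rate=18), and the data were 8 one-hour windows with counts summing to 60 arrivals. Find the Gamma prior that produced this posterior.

A Gamma(α, β) prior (rate parametrization) on a Poisson rate with n observations summing to S gives posterior Gamma(α+S, β+n).
So α = 71 − 60 = 11 and β = 18 − 8 = 10.

Gamma(shape=11, rate=10)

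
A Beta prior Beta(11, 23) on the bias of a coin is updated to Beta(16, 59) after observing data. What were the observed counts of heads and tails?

5 heads and 36 tails

A Beta(α, β) prior with s successes and f failures in binomial data gives a Beta(α+s, β+f) posterior.
Match parameters: s=16−11=5, f=59−23=36.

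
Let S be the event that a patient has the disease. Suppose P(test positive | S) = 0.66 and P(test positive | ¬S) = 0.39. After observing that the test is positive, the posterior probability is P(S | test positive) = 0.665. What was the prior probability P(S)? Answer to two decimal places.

P(S) = 0.54

In odds form, posterior odds = prior odds × likelihood ratio, so prior odds = posterior odds ÷ LR.
Posterior odds = 0.665/(1−0.665) = 1.9851. LR = 0.66/0.39 = 1.6923.
Prior odds = 1.9851/1.6923 = 1.1730, so P(S) = 1.1730/(1+1.1730) ≈ 0.54.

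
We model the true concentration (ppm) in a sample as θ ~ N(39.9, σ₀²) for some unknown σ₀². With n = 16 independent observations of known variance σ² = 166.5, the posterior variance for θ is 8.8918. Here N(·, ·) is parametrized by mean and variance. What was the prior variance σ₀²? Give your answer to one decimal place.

σ₀² = 61.1

Posterior precision equals prior precision plus data precision: 1/σ_n² = 1/σ₀² + n/σ².
So 1/σ₀² = 1/8.8918 − 16/166.5 = 0.112463 − 0.096096 = 0.016367.
Hence σ₀² = 1/0.016367 ≈ 61.1.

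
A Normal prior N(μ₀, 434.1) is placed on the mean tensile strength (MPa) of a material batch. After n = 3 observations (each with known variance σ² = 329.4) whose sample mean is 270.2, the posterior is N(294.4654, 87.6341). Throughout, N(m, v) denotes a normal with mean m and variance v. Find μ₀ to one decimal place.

μ₀ = 390.4

The posterior mean is a precision-weighted average: μ_n = (τ₀μ₀ + τ_data·x̄)/(τ₀+τ_data), with τ₀=1/σ₀² and τ_data=n/σ².
Here τ₀ = 1/434.1 = 0.002304 and τ_data = 3/329.4 = 0.009107, so τ_n = 0.011411.
Rearranging for μ₀: μ₀ = (μ_n·τ_n − τ_data·x̄)/τ₀ = (294.4654·0.011411 − 0.009107·270.2) / 0.002304 = 0.899433/0.002304 ≈ 390.4.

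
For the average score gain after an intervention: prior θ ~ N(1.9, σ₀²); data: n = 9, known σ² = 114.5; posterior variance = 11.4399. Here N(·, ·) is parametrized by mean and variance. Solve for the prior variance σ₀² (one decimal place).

σ₀² = 113.5

For the Normal–Normal model with known σ², precisions add: τ_n = τ₀ + n/σ².
So 1/σ₀² = 1/11.4399 − 9/114.5 = 0.087413 − 0.078603 = 0.008810.
Hence σ₀² = 1/0.008810 ≈ 113.5.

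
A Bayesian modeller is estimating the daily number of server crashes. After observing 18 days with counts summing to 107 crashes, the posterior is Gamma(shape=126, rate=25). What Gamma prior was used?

Gamma(shape=19, rate=7)

Gamma–Poisson conjugacy: posterior shape = α + Σxᵢ, posterior rate = β + n.
So α = 126 − 107 = 19 and β = 25 − 18 = 7.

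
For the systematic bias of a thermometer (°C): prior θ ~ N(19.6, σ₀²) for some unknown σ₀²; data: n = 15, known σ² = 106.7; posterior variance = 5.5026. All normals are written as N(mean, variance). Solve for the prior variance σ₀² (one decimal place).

σ₀² = 24.3

For the Normal–Normal model with known σ², precisions add: τ_n = τ₀ + n/σ².
So 1/σ₀² = 1/5.5026 − 15/106.7 = 0.181732 − 0.140581 = 0.041151.
Hence σ₀² = 1/0.041151 ≈ 24.3.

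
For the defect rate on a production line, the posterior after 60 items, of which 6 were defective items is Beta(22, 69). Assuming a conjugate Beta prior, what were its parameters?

A Beta(α, β) prior with s successes and f failures in binomial data gives a Beta(α+s, β+f) posterior.
Subtract the data counts: 22−6=16, 69−54=15.

Beta(16, 15)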